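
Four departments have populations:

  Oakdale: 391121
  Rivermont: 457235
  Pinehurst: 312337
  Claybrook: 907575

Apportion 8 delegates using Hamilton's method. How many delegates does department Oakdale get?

The standard divisor is 2068268/8 ≈ 258533.5.
Standard quotas: Oakdale 1.5128, Rivermont 1.7686, Pinehurst 1.2081, Claybrook 3.5105.
Lower quotas: Oakdale 1, Rivermont 1, Pinehurst 1, Claybrook 3 (sum 6, leaving 2 seats).
Remainders in descending order: Rivermont 0.7686, Oakdale 0.5128, Claybrook 0.5105, Pinehurst 0.2081.
The surplus seats go to Rivermont, Oakdale.
Oakdale receives 2.

2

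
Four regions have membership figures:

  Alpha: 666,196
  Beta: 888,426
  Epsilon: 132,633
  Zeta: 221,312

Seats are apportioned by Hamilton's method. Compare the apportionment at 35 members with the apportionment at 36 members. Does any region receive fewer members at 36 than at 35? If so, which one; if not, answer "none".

Epsilon

At 35 seats: Alpha 12, Beta 16, Epsilon 3, Zeta 4.
At 36 seats: Alpha 13, Beta 17, Epsilon 2, Zeta 4.
Epsilon drops from 3 to 2.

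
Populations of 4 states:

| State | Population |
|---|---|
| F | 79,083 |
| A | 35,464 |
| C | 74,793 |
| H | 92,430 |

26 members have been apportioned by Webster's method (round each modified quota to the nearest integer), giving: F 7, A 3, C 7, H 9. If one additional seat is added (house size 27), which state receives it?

F

Priority for the next seat is population ÷ (current seats + 0.5).
Priorities: F 10544.400, A 10132.571, C 9972.400, H 9729.474.
Highest priority: F.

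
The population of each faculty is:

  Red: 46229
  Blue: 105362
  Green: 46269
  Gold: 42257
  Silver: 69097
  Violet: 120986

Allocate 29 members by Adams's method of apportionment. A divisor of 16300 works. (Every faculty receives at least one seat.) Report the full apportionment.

With modified divisor 16300: modified quotas Red 2.836, Blue 6.464, Green 2.839, Gold 2.592, Silver 4.239, Violet 7.422.
Rounding up: Red 3, Blue 7, Green 3, Gold 3, Silver 5, Violet 8 (total 29).

Red 3, Blue 7, Green 3, Gold 3, Silver 5, Violet 8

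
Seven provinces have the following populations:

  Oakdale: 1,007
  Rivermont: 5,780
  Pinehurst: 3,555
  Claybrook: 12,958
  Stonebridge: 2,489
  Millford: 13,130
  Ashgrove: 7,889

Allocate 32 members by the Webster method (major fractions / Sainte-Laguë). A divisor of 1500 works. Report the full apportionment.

With modified divisor 1500: modified quotas Oakdale 0.671, Rivermont 3.853, Pinehurst 2.370, Claybrook 8.639, Stonebridge 1.659, Millford 8.753, Ashgrove 5.259.
Rounding to the nearest integer: Oakdale 1, Rivermont 4, Pinehurst 2, Claybrook 9, Stonebridge 2, Millford 9, Ashgrove 5 (total 32).

Oakdale=1, Rivermont=4, Pinehurst=2, Claybrook=9, Stonebridge=2, Millford=9, Ashgrove=5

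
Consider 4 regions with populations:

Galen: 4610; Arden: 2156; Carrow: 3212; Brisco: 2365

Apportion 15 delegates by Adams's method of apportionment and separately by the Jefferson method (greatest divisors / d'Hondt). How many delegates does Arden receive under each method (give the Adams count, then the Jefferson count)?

Adams: Galen 5, Arden 3, Carrow 4, Brisco 3.
Jefferson: Galen 6, Arden 2, Carrow 4, Brisco 3.
Arden gets 3 under Adams and 2 under Jefferson.

3 and 2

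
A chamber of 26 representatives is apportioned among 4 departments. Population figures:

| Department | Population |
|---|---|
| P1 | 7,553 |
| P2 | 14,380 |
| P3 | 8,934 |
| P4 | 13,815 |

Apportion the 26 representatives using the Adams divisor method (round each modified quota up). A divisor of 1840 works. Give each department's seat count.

With modified divisor 1840: modified quotas P1 4.105, P2 7.815, P3 4.855, P4 7.508.
Rounding up: P1 5, P2 8, P3 5, P4 8 (total 26).

P1 5, P2 8, P3 5, P4 8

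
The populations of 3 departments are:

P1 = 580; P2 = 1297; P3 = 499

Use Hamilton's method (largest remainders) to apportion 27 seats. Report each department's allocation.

Total 2376; standard divisor 2376/27 = 88.
Standard quotas: P1 6.591, P2 14.739, P3 5.670.
Lower quotas: P1 6, P2 14, P3 5 (sum 25, leaving 2 seats).
Remainders in descending order: P2 0.739, P3 0.670, P1 0.591.
Largest remainders: P2, P3 receive the extra seats.

P1 6, P2 15, P3 6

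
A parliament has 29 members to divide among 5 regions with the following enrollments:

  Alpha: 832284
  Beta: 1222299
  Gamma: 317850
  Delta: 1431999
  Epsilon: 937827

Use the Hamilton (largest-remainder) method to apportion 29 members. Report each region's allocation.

Alpha=5, Beta=7, Gamma=2, Delta=9, Epsilon=6

Total 4742259; standard divisor 4742259/29 ≈ 163526.172.
Standard quotas: Alpha 5.0896, Beta 7.4746, Gamma 1.9437, Delta 8.7570, Epsilon 5.7350.
Lower quotas: Alpha 5, Beta 7, Gamma 1, Delta 8, Epsilon 5 (sum 26, leaving 3 seats).
Remainders in descending order: Gamma 0.9437, Delta 0.7570, Epsilon 0.7350, Beta 0.4746, Alpha 0.0896.
The surplus seats go to Gamma, Delta, Epsilon.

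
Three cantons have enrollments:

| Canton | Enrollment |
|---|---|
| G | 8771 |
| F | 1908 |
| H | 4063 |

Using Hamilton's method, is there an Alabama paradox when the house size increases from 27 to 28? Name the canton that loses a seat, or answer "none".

F

At 27 seats: G 16, F 4, H 7.
At 28 seats: G 17, F 3, H 8.
F drops from 4 to 3.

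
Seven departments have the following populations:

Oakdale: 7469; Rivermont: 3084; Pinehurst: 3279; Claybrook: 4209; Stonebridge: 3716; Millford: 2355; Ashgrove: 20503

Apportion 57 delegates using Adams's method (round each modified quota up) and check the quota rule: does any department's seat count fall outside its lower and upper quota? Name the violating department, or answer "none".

Standard quotas: Oakdale 9.542, Rivermont 3.940, Pinehurst 4.189, Claybrook 5.377, Stonebridge 4.748, Millford 3.009, Ashgrove 26.195.
Adams allocation: Oakdale 10, Rivermont 4, Pinehurst 4, Claybrook 6, Stonebridge 5, Millford 3, Ashgrove 25.
Ashgrove has quota 26.195 (lower 26, upper 27) but receives 25 — outside the quota interval.

Ashgrove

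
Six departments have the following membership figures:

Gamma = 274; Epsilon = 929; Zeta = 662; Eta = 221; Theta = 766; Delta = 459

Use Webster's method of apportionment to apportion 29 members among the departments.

Gamma 2, Epsilon 8, Zeta 6, Eta 2, Theta 7, Delta 4

Standard divisor 3311/29 ≈ 114.172; standard quotas: Gamma 2.400, Epsilon 8.137, Zeta 5.798, Eta 1.936, Theta 6.709, Delta 4.020.
Rounding to the nearest integer gives Gamma 2, Epsilon 8, Zeta 6, Eta 2, Theta 7, Delta 4 — total 29, matching the house size, so no adjustment is needed.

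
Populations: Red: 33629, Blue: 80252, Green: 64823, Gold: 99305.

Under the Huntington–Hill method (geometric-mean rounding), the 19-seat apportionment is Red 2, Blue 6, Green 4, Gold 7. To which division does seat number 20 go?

Priority for the next seat is population ÷ (√(s·(s+1))).
Priorities: Red 13728.982, Blue 12383.152, Green 14494.863, Gold 13270.189.
Highest priority: Green.

Green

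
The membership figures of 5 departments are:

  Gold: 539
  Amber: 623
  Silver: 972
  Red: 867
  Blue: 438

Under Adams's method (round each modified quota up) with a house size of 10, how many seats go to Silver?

Standard divisor 3439/10 ≈ 343.9; standard quotas: Gold 1.567, Amber 1.812, Silver 2.826, Red 2.521, Blue 1.274.
Rounding up gives 2, 2, 3, 3, 2 = 12 seats, so the divisor must be adjusted.
With modified divisor 460: modified quotas Gold 1.172, Amber 1.354, Silver 2.113, Red 1.885, Blue 0.952.
Rounding up: Gold 2, Amber 2, Silver 3, Red 2, Blue 1 (total 10).
Silver receives 3.

3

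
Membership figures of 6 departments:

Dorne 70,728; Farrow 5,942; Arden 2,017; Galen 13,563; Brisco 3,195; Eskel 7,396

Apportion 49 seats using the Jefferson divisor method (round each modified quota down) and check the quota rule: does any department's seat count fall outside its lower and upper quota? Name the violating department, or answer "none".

Dorne

Standard quotas: Dorne 33.699, Farrow 2.831, Arden 0.961, Galen 6.462, Brisco 1.522, Eskel 3.524.
Jefferson allocation: Dorne 35, Farrow 3, Arden 1, Galen 6, Brisco 1, Eskel 3.
Dorne has quota 33.699 (lower 33, upper 34) but receives 35 — outside the quota interval.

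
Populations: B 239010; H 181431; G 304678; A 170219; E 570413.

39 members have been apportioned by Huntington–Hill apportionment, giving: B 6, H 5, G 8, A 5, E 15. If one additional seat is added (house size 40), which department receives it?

B

Priority for the next seat is population ÷ (√(s·(s+1))).
Priorities: B 36880.044, H 33124.617, G 35906.647, A 31077.595, E 36820.001.
Highest priority: B.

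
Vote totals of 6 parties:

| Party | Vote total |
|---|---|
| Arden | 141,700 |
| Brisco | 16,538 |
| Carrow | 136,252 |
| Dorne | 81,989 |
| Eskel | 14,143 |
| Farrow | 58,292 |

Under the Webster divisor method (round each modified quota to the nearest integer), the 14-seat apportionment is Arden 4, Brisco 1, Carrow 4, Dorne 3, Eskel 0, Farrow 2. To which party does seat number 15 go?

Priority for the next seat is population ÷ (current seats + 0.5).
Priorities: Arden 31488.889, Brisco 11025.333, Carrow 30278.222, Dorne 23425.429, Eskel 28286.000, Farrow 23316.800.
Highest priority: Arden.

Arden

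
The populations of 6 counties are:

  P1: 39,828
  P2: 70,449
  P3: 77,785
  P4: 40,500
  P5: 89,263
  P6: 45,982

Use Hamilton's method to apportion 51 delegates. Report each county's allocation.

The standard divisor is 363807/51 ≈ 7133.471.
Standard quotas: P1 5.5833, P2 9.8758, P3 10.9042, P4 5.6775, P5 12.5133, P6 6.4460.
Lower quotas: P1 5, P2 9, P3 10, P4 5, P5 12, P6 6 (sum 47, leaving 4 seats).
Remainders in descending order: P3 0.9042, P2 0.8758, P4 0.6775, P1 0.5833, P5 0.5133, P6 0.4460.
The surplus seats go to P3, P2, P4, P1.

P1 6; P2 10; P3 11; P4 6; P5 12; P6 6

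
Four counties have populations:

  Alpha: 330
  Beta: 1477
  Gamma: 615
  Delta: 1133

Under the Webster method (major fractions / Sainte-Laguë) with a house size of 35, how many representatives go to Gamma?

Standard divisor 3555/35 ≈ 101.571; standard quotas: Alpha 3.249, Beta 14.541, Gamma 6.055, Delta 11.155.
Rounding to the nearest integer gives Alpha 3, Beta 15, Gamma 6, Delta 11 — total 35, matching the house size, so no adjustment is needed.
Gamma receives 6.

6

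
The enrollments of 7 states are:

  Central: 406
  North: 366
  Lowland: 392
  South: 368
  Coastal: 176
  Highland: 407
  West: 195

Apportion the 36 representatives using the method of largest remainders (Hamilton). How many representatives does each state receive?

Central 6; North 6; Lowland 6; South 6; Coastal 3; Highland 6; West 3

The standard divisor is 2310/36 ≈ 64.167.
Standard quotas: Central 6.327, North 5.704, Lowland 6.109, South 5.735, Coastal 2.743, Highland 6.343, West 3.039.
Lower quotas: Central 6, North 5, Lowland 6, South 5, Coastal 2, Highland 6, West 3 (sum 33, leaving 3 seats).
Remainders in descending order: Coastal 0.743, South 0.735, North 0.704, Highland 0.343, Central 0.327, Lowland 0.109, West 0.039.
The surplus seats go to Coastal, South, North.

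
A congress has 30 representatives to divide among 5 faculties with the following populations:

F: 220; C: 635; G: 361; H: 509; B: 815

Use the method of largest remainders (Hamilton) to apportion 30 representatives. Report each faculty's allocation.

Standard divisor: 2540 ÷ 30 ≈ 84.667.
Standard quotas: F 2.598, C 7.500, G 4.264, H 6.012, B 9.626.
Lower quotas: F 2, C 7, G 4, H 6, B 9 (sum 28, leaving 2 seats).
Remainders in descending order: B 0.626, F 0.598, C 0.500, G 0.264, H 0.012.
Largest remainders: B, F receive the extra seats.

F: 3; C: 7; G: 4; H: 6; B: 10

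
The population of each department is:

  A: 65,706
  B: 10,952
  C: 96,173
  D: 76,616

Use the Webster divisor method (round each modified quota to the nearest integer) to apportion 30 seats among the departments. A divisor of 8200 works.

With modified divisor 8200: modified quotas A 8.013, B 1.336, C 11.728, D 9.343.
Rounding to the nearest integer: A 8, B 1, C 12, D 9 (total 30).

A 8; B 1; C 12; D 9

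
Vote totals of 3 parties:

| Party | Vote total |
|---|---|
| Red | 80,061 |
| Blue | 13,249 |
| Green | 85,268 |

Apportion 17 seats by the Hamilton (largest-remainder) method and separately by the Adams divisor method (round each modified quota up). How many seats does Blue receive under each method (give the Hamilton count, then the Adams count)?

Hamilton: Red 8, Blue 1, Green 8.
Adams: Red 7, Blue 2, Green 8.
Blue gets 1 under Hamilton and 2 under Adams.

1 and 2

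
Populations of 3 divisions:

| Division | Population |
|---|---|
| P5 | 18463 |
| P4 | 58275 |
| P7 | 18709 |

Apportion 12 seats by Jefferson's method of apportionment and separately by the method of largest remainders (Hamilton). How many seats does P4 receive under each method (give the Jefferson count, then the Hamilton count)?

8 and 7

Jefferson: P5 2, P4 8, P7 2.
Hamilton: P5 2, P4 7, P7 3.
P4 gets 8 under Jefferson and 7 under Hamilton.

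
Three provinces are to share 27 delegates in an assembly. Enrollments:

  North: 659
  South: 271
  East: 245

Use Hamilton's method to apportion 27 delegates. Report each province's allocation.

North=15, South=6, East=6

The standard divisor is 1175/27 ≈ 43.519.
Standard quotas: North 15.143, South 6.227, East 5.630.
Lower quotas: North 15, South 6, East 5 (sum 26, leaving 1 seat).
Remainders in descending order: East 0.630, South 0.227, North 0.143.
The surplus seat goes to East.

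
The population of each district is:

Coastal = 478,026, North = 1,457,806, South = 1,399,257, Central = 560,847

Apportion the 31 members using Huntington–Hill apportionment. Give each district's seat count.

With divisor 126147: modified quotas Coastal 3.789, North 11.556, South 11.092, Central 4.446.
Geometric-mean thresholds: Coastal √(3·4)=3.464, North √(11·12)=11.489, South √(11·12)=11.489, Central √(4·5)=4.472.
Each quota rounded against its threshold gives Coastal 4, North 12, South 11, Central 4 (total 31).

Coastal=4; North=12; South=11; Central=4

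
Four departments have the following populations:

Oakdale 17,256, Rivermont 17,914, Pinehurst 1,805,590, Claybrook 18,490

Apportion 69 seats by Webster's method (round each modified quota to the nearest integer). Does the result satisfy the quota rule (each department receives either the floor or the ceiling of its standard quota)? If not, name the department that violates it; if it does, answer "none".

Pinehurst

Standard quotas: Oakdale 0.640, Rivermont 0.665, Pinehurst 67.009, Claybrook 0.686.
Webster allocation: Oakdale 1, Rivermont 1, Pinehurst 66, Claybrook 1.
Pinehurst has quota 67.009 (lower 67, upper 68) but receives 66 — outside the quota interval.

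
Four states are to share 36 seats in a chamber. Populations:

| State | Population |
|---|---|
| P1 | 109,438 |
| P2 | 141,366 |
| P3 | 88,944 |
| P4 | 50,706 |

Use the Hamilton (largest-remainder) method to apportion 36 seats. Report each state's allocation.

P1 10; P2 13; P3 8; P4 5

The standard divisor is 390454/36 ≈ 10845.944.
Standard quotas: P1 10.0902, P2 13.0340, P3 8.2007, P4 4.6751.
Lower quotas: P1 10, P2 13, P3 8, P4 4 (sum 35, leaving 1 seat).
Remainders in descending order: P4 0.6751, P3 0.2007, P1 0.0902, P2 0.0340.
The surplus seat goes to P4.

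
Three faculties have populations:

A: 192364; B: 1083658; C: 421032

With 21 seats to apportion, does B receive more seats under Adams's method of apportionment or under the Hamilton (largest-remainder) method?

Adams: A 3, B 13, C 5.
Hamilton: A 2, B 14, C 5.
B gets 13 under Adams and 14 under Hamilton.

Hamilton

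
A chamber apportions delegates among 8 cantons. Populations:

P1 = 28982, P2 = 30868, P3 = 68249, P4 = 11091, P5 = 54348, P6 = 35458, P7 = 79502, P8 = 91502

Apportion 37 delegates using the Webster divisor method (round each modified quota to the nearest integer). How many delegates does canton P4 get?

Standard divisor 400000/37 ≈ 10810.811; standard quotas: P1 2.681, P2 2.855, P3 6.313, P4 1.026, P5 5.027, P6 3.280, P7 7.354, P8 8.464.
Rounding to the nearest integer gives 3, 3, 6, 1, 5, 3, 7, 8 = 36 seats, so the divisor must be adjusted.
With modified divisor 10700: modified quotas P1 2.709, P2 2.885, P3 6.378, P4 1.037, P5 5.079, P6 3.314, P7 7.430, P8 8.552.
Rounding to the nearest integer: P1 3, P2 3, P3 6, P4 1, P5 5, P6 3, P7 7, P8 9 (total 37).
P4 receives 1.

1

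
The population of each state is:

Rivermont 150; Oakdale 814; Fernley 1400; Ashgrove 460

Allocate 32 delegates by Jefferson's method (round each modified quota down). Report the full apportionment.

Standard divisor 2824/32 ≈ 88.25; standard quotas: Rivermont 1.700, Oakdale 9.224, Fernley 15.864, Ashgrove 5.212.
Rounding down gives 1, 9, 15, 5 = 30 seats, so the divisor must be adjusted.
With modified divisor 82: modified quotas Rivermont 1.829, Oakdale 9.927, Fernley 17.073, Ashgrove 5.610.
Rounding down: Rivermont 1, Oakdale 9, Fernley 17, Ashgrove 5 (total 32).

Rivermont: 1, Oakdale: 9, Fernley: 17, Ashgrove: 5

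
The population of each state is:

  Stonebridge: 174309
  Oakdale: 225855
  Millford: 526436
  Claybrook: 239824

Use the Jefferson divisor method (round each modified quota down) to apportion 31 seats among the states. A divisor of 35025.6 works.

With modified divisor 35025.6: modified quotas Stonebridge 4.977, Oakdale 6.448, Millford 15.030, Claybrook 6.847.
Rounding down: Stonebridge 4, Oakdale 6, Millford 15, Claybrook 6 (total 31).

Stonebridge 4, Oakdale 6, Millford 15, Claybrook 6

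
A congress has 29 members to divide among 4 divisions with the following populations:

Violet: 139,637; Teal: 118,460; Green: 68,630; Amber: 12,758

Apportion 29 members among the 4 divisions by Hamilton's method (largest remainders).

Violet: 12, Teal: 10, Green: 6, Amber: 1

Total 339485; standard divisor 339485/29 ≈ 11706.379.
Standard quotas: Violet 11.9283, Teal 10.1193, Green 5.8626, Amber 1.0898.
Lower quotas: Violet 11, Teal 10, Green 5, Amber 1 (sum 27, leaving 2 seats).
Remainders in descending order: Violet 0.9283, Green 0.8626, Teal 0.1193, Amber 0.0898.
Largest remainders: Violet, Green receive the extra seats.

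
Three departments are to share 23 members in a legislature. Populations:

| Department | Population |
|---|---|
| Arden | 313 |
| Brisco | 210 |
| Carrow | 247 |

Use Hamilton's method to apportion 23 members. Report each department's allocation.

Standard divisor: 770 ÷ 23 ≈ 33.478.
Standard quotas: Arden 9.349, Brisco 6.273, Carrow 7.378.
Lower quotas: Arden 9, Brisco 6, Carrow 7 (sum 22, leaving 1 seat).
Remainders in descending order: Carrow 0.378, Arden 0.349, Brisco 0.273.
The surplus seat goes to Carrow.

Arden 9; Brisco 6; Carrow 8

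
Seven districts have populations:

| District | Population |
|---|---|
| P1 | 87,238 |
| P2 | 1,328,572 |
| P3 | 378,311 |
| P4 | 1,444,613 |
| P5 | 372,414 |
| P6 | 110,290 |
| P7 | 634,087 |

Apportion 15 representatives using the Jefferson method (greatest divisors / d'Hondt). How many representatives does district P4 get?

6

Standard divisor 4355525/15 ≈ 290368.333; standard quotas: P1 0.300, P2 4.575, P3 1.303, P4 4.975, P5 1.283, P6 0.380, P7 2.184.
Rounding down gives 0, 4, 1, 4, 1, 0, 2 = 12 seats, so the divisor must be adjusted.
With modified divisor 231100: modified quotas P1 0.377, P2 5.749, P3 1.637, P4 6.251, P5 1.611, P6 0.477, P7 2.744.
Rounding down: P1 0, P2 5, P3 1, P4 6, P5 1, P6 0, P7 2 (total 15).
P4 receives 6.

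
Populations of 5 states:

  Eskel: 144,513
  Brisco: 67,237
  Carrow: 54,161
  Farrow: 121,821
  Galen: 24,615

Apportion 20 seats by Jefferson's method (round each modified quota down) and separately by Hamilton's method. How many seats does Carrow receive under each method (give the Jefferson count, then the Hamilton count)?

2 and 3

Jefferson: Eskel 8, Brisco 3, Carrow 2, Farrow 6, Galen 1.
Hamilton: Eskel 7, Brisco 3, Carrow 3, Farrow 6, Galen 1.
Carrow gets 2 under Jefferson and 3 under Hamilton.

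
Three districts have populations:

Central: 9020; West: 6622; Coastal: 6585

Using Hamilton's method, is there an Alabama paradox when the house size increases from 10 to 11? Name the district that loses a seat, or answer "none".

At 10 seats: Central 4, West 3, Coastal 3.
At 11 seats: Central 5, West 3, Coastal 3.
No district's allocation decreased.

none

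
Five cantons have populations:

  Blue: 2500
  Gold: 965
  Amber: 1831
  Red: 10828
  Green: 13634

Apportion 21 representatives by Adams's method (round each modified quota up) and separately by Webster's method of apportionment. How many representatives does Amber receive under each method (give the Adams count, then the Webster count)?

2 and 1

Adams: Blue 2, Gold 1, Amber 2, Red 7, Green 9.
Webster: Blue 2, Gold 1, Amber 1, Red 8, Green 9.
Amber gets 2 under Adams and 1 under Webster.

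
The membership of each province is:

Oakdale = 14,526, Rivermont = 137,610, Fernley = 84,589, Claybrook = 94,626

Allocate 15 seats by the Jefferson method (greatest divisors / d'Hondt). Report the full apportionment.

Standard divisor 331351/15 ≈ 22090.067; standard quotas: Oakdale 0.658, Rivermont 6.229, Fernley 3.829, Claybrook 4.284.
Rounding down gives 0, 6, 3, 4 = 13 seats, so the divisor must be adjusted.
With modified divisor 19300: modified quotas Oakdale 0.753, Rivermont 7.130, Fernley 4.383, Claybrook 4.903.
Rounding down: Oakdale 0, Rivermont 7, Fernley 4, Claybrook 4 (total 15).

Oakdale 0; Rivermont 7; Fernley 4; Claybrook 4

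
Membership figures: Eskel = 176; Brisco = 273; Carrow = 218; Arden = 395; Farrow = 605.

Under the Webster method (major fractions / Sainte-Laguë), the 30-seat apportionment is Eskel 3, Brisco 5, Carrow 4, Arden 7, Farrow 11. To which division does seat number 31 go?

Priority for the next seat is population ÷ (current seats + 0.5).
Priorities: Eskel 50.286, Brisco 49.636, Carrow 48.444, Arden 52.667, Farrow 52.609.
Highest priority: Arden.

Arden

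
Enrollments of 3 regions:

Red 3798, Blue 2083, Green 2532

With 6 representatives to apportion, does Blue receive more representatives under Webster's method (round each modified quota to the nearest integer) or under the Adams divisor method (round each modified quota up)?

Webster: Red 3, Blue 1, Green 2.
Adams: Red 2, Blue 2, Green 2.
Blue gets 1 under Webster and 2 under Adams.

Adams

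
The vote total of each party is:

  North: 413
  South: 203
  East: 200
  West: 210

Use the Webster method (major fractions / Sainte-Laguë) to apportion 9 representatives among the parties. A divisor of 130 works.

North: 3, South: 2, East: 2, West: 2

With modified divisor 130: modified quotas North 3.177, South 1.562, East 1.538, West 1.615.
Rounding to the nearest integer: North 3, South 2, East 2, West 2 (total 9).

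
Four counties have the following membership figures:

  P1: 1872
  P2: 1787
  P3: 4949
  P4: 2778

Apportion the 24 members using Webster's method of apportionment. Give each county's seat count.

P1: 4, P2: 4, P3: 10, P4: 6

Standard divisor 11386/24 ≈ 474.417; standard quotas: P1 3.946, P2 3.767, P3 10.432, P4 5.856.
Rounding to the nearest integer gives P1 4, P2 4, P3 10, P4 6 — total 24, matching the house size, so no adjustment is needed.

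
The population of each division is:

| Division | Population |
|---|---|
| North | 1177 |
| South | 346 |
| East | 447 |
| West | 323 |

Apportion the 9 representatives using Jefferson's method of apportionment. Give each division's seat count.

Standard divisor 2293/9 ≈ 254.778; standard quotas: North 4.620, South 1.358, East 1.754, West 1.268.
Rounding down gives 4, 1, 1, 1 = 7 seats, so the divisor must be adjusted.
With modified divisor 200: modified quotas North 5.885, South 1.730, East 2.235, West 1.615.
Rounding down: North 5, South 1, East 2, West 1 (total 9).

North=5, South=1, East=2, West=1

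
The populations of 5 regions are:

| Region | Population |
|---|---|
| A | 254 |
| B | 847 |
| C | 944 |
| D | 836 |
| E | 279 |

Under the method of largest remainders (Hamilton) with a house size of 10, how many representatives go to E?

Standard divisor: 3160 ÷ 10 = 316.
Standard quotas: A 0.804, B 2.680, C 2.987, D 2.646, E 0.883.
Lower quotas: A 0, B 2, C 2, D 2, E 0 (sum 6, leaving 4 seats).
Remainders in descending order: C 0.987, E 0.883, A 0.804, B 0.680, D 0.646.
Largest remainders: C, E, A, B receive the extra seats.
E receives 1.

1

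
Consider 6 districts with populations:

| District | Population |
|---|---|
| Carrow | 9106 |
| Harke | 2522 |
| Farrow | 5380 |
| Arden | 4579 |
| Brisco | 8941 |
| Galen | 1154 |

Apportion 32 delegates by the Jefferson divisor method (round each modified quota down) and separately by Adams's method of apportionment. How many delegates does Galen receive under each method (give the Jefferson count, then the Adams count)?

Jefferson: Carrow 10, Harke 2, Farrow 5, Arden 5, Brisco 9, Galen 1.
Adams: Carrow 9, Harke 3, Farrow 5, Arden 5, Brisco 8, Galen 2.
Galen gets 1 under Jefferson and 2 under Adams.

1 and 2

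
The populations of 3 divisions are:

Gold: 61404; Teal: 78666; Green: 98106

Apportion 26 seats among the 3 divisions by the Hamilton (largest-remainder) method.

The standard divisor is 238176/26 ≈ 9160.615.
Standard quotas: Gold 6.7030, Teal 8.5874, Green 10.7095.
Lower quotas: Gold 6, Teal 8, Green 10 (sum 24, leaving 2 seats).
Remainders in descending order: Green 0.7095, Gold 0.7030, Teal 0.5874.
The surplus seats go to Green, Gold.

Gold 7, Teal 8, Green 11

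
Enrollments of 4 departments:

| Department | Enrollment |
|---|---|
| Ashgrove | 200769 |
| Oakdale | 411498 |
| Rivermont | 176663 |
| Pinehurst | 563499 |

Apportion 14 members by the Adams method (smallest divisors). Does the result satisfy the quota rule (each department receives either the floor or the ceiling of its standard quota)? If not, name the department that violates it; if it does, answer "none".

Standard quotas: Ashgrove 2.078, Oakdale 4.260, Rivermont 1.829, Pinehurst 5.833.
Adams allocation: Ashgrove 2, Oakdale 4, Rivermont 2, Pinehurst 6.
Every allocation lies between the lower and upper quota.

none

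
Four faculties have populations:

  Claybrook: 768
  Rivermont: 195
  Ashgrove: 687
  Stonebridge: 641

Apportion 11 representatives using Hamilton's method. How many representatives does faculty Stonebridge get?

3

Standard divisor: 2291 ÷ 11 ≈ 208.273.
Standard quotas: Claybrook 3.687, Rivermont 0.936, Ashgrove 3.299, Stonebridge 3.078.
Lower quotas: Claybrook 3, Rivermont 0, Ashgrove 3, Stonebridge 3 (sum 9, leaving 2 seats).
Remainders in descending order: Rivermont 0.936, Claybrook 0.687, Ashgrove 0.299, Stonebridge 0.078.
The surplus seats go to Rivermont, Claybrook.
Stonebridge receives 3.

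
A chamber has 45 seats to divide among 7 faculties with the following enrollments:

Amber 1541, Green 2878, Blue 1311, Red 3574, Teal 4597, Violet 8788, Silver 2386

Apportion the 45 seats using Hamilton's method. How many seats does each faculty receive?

Amber: 3, Green: 5, Blue: 2, Red: 7, Teal: 8, Violet: 16, Silver: 4

The standard divisor is 25075/45 ≈ 557.222.
Standard quotas: Amber 2.7655, Green 5.1649, Blue 2.3527, Red 6.4140, Teal 8.2499, Violet 15.7711, Silver 4.2820.
Lower quotas: Amber 2, Green 5, Blue 2, Red 6, Teal 8, Violet 15, Silver 4 (sum 42, leaving 3 seats).
Remainders in descending order: Violet 0.7711, Amber 0.7655, Red 0.4140, Blue 0.3527, Silver 0.2820, Teal 0.2499, Green 0.1649.
The surplus seats go to Violet, Amber, Red.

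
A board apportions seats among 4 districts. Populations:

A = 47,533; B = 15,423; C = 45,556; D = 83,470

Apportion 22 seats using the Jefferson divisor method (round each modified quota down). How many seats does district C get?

Standard divisor 191982/22 ≈ 8726.455; standard quotas: A 5.447, B 1.767, C 5.220, D 9.565.
Rounding down gives 5, 1, 5, 9 = 20 seats, so the divisor must be adjusted.
With modified divisor 7800: modified quotas A 6.094, B 1.977, C 5.841, D 10.701.
Rounding down: A 6, B 1, C 5, D 10 (total 22).
C receives 5.

5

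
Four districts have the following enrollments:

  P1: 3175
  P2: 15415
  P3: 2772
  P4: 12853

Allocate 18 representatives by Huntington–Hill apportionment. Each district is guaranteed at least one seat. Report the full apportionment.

With divisor 1972: modified quotas P1 1.610, P2 7.817, P3 1.406, P4 6.518.
Geometric-mean thresholds: P1 √(1·2)=1.414, P2 √(7·8)=7.483, P3 √(1·2)=1.414, P4 √(6·7)=6.481.
Each quota rounded against its threshold gives P1 2, P2 8, P3 1, P4 7 (total 18).

P1=2; P2=8; P3=1; P4=7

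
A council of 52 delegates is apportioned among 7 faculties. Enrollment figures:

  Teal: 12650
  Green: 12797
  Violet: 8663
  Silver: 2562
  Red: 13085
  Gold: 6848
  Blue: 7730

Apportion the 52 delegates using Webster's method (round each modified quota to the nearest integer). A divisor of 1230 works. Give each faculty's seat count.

Teal=10, Green=10, Violet=7, Silver=2, Red=11, Gold=6, Blue=6

With modified divisor 1230: modified quotas Teal 10.285, Green 10.404, Violet 7.043, Silver 2.083, Red 10.638, Gold 5.567, Blue 6.285.
Rounding to the nearest integer: Teal 10, Green 10, Violet 7, Silver 2, Red 11, Gold 6, Blue 6 (total 52).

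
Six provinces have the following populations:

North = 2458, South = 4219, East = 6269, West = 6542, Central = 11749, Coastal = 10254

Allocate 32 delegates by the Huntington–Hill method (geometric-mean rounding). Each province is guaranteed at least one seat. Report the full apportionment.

North=2, South=3, East=5, West=5, Central=9, Coastal=8

With divisor 1304: modified quotas North 1.885, South 3.235, East 4.808, West 5.017, Central 9.010, Coastal 7.863.
Geometric-mean thresholds: North √(1·2)=1.414, South √(3·4)=3.464, East √(4·5)=4.472, West √(5·6)=5.477, Central √(9·10)=9.487, Coastal √(7·8)=7.483.
Each quota rounded against its threshold gives North 2, South 3, East 5, West 5, Central 9, Coastal 8 (total 32).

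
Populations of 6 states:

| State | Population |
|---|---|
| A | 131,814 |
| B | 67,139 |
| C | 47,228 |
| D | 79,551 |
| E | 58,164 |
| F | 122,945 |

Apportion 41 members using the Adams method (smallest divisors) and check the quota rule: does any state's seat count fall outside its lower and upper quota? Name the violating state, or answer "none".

Standard quotas: A 10.663, B 5.431, C 3.820, D 6.435, E 4.705, F 9.945.
Adams allocation: A 10, B 6, C 4, D 6, E 5, F 10.
Every allocation lies between the lower and upper quota.

none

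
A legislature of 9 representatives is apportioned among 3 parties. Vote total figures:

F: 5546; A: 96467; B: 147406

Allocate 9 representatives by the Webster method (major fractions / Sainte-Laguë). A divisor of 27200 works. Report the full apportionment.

F: 0; A: 4; B: 5

With modified divisor 27200: modified quotas F 0.204, A 3.547, B 5.419.
Rounding to the nearest integer: F 0, A 4, B 5 (total 9).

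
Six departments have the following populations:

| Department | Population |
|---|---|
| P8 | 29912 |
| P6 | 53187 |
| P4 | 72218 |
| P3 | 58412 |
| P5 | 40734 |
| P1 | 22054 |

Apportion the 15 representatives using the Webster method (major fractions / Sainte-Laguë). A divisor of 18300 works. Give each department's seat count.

P8=2; P6=3; P4=4; P3=3; P5=2; P1=1

With modified divisor 18300: modified quotas P8 1.635, P6 2.906, P4 3.946, P3 3.192, P5 2.226, P1 1.205.
Rounding to the nearest integer: P8 2, P6 3, P4 4, P3 3, P5 2, P1 1 (total 15).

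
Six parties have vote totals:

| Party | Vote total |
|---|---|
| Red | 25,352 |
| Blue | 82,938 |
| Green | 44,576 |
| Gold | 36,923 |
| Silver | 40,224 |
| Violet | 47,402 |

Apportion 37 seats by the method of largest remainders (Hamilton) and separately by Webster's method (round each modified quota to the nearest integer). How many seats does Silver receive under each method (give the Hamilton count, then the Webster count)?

5 and 6

Hamilton: Red 4, Blue 11, Green 6, Gold 5, Silver 5, Violet 6.
Webster: Red 3, Blue 11, Green 6, Gold 5, Silver 6, Violet 6.
Silver gets 5 under Hamilton and 6 under Webster.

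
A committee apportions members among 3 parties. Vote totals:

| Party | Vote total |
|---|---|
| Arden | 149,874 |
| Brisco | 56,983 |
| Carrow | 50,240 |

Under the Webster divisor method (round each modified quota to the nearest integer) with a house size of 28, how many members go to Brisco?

6

Standard divisor 257097/28 ≈ 9182.036; standard quotas: Arden 16.323, Brisco 6.206, Carrow 5.472.
Rounding to the nearest integer gives 16, 6, 5 = 27 seats, so the divisor must be adjusted.
With modified divisor 9100: modified quotas Arden 16.470, Brisco 6.262, Carrow 5.521.
Rounding to the nearest integer: Arden 16, Brisco 6, Carrow 6 (total 28).
Brisco receives 6.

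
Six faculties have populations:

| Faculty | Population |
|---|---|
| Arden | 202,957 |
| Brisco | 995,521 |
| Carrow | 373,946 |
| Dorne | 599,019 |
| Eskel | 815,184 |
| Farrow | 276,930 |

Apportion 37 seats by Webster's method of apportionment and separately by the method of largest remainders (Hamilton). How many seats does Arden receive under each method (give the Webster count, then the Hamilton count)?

Webster: Arden 2, Brisco 12, Carrow 4, Dorne 7, Eskel 9, Farrow 3.
Hamilton: Arden 3, Brisco 11, Carrow 4, Dorne 7, Eskel 9, Farrow 3.
Arden gets 2 under Webster and 3 under Hamilton.

2 and 3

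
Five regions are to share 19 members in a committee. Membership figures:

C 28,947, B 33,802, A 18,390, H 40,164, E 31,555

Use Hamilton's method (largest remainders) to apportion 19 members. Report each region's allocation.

Total 152858; standard divisor 152858/19 ≈ 8045.158.
Standard quotas: C 3.5981, B 4.2015, A 2.2858, H 4.9923, E 3.9222.
Lower quotas: C 3, B 4, A 2, H 4, E 3 (sum 16, leaving 3 seats).
Remainders in descending order: H 0.9923, E 0.9222, C 0.5981, A 0.2858, B 0.2015.
Largest remainders: H, E, C receive the extra seats.

C 4, B 4, A 2, H 5, E 4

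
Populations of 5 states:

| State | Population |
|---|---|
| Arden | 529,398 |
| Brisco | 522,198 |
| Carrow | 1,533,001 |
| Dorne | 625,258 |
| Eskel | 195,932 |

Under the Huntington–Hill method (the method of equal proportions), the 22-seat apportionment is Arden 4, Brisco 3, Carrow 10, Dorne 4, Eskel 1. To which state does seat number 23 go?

Brisco

Priority for the next seat is population ÷ (√(s·(s+1))).
Priorities: Arden 118376.992, Brisco 150745.578, Carrow 146165.910, Dorne 139811.939, Eskel 138544.846.
Highest priority: Brisco.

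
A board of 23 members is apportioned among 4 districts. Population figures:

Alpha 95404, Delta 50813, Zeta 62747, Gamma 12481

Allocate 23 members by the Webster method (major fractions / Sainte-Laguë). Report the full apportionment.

Alpha=10, Delta=5, Zeta=7, Gamma=1

Standard divisor 221445/23 ≈ 9628.043; standard quotas: Alpha 9.909, Delta 5.278, Zeta 6.517, Gamma 1.296.
Rounding to the nearest integer gives Alpha 10, Delta 5, Zeta 7, Gamma 1 — total 23, matching the house size, so no adjustment is needed.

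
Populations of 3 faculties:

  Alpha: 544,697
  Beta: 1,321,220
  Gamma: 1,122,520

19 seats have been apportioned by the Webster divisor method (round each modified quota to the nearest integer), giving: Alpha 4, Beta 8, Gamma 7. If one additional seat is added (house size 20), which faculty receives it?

Beta

Priority for the next seat is population ÷ (current seats + 0.5).
Priorities: Alpha 121043.778, Beta 155437.647, Gamma 149669.333.
Highest priority: Beta.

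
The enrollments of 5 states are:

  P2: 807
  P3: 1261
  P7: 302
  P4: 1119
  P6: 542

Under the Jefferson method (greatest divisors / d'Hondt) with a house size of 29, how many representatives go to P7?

Standard divisor 4031/29 ≈ 139; standard quotas: P2 5.806, P3 9.072, P7 2.173, P4 8.050, P6 3.899.
Rounding down gives 5, 9, 2, 8, 3 = 27 seats, so the divisor must be adjusted.
With modified divisor 130: modified quotas P2 6.208, P3 9.700, P7 2.323, P4 8.608, P6 4.169.
Rounding down: P2 6, P3 9, P7 2, P4 8, P6 4 (total 29).
P7 receives 2.

2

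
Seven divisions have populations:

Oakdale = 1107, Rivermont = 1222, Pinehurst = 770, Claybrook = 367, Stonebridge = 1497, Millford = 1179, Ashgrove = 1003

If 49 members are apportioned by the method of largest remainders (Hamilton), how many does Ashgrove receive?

7

Total 7145; standard divisor 7145/49 ≈ 145.816.
Standard quotas: Oakdale 7.592, Rivermont 8.380, Pinehurst 5.281, Claybrook 2.517, Stonebridge 10.266, Millford 8.086, Ashgrove 6.879.
Lower quotas: Oakdale 7, Rivermont 8, Pinehurst 5, Claybrook 2, Stonebridge 10, Millford 8, Ashgrove 6 (sum 46, leaving 3 seats).
Remainders in descending order: Ashgrove 0.879, Oakdale 0.592, Claybrook 0.517, Rivermont 0.380, Pinehurst 0.281, Stonebridge 0.266, Millford 0.086.
The surplus seats go to Ashgrove, Oakdale, Claybrook.
Ashgrove receives 7.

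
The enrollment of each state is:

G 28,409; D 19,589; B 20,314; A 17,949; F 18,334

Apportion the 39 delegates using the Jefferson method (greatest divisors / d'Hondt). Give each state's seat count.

G 11, D 7, B 7, A 7, F 7

Standard divisor 104595/39 ≈ 2681.923; standard quotas: G 10.593, D 7.304, B 7.574, A 6.693, F 6.836.
Rounding down gives 10, 7, 7, 6, 6 = 36 seats, so the divisor must be adjusted.
With modified divisor 2550: modified quotas G 11.141, D 7.682, B 7.966, A 7.039, F 7.190.
Rounding down: G 11, D 7, B 7, A 7, F 7 (total 39).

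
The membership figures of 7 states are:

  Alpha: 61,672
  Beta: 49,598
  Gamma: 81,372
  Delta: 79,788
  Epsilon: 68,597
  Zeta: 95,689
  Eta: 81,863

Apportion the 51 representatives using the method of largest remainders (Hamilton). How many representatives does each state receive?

Alpha 6; Beta 5; Gamma 8; Delta 8; Epsilon 7; Zeta 9; Eta 8

The standard divisor is 518579/51 ≈ 10168.216.
Standard quotas: Alpha 6.0652, Beta 4.8777, Gamma 8.0026, Delta 7.8468, Epsilon 6.7462, Zeta 9.4106, Eta 8.0509.
Lower quotas: Alpha 6, Beta 4, Gamma 8, Delta 7, Epsilon 6, Zeta 9, Eta 8 (sum 48, leaving 3 seats).
Remainders in descending order: Beta 0.8777, Delta 0.8468, Epsilon 0.7462, Zeta 0.4106, Alpha 0.0652, Eta 0.0509, Gamma 0.0026.
Largest remainders: Beta, Delta, Epsilon receive the extra seats.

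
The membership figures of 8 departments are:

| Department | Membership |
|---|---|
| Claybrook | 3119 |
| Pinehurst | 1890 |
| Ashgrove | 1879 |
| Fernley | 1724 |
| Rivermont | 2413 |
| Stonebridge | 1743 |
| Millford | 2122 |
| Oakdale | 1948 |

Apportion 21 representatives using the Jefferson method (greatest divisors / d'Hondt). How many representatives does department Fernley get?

Standard divisor 16838/21 ≈ 801.81; standard quotas: Claybrook 3.890, Pinehurst 2.357, Ashgrove 2.343, Fernley 2.150, Rivermont 3.009, Stonebridge 2.174, Millford 2.647, Oakdale 2.430.
Rounding down gives 3, 2, 2, 2, 3, 2, 2, 2 = 18 seats, so the divisor must be adjusted.
With modified divisor 640: modified quotas Claybrook 4.873, Pinehurst 2.953, Ashgrove 2.936, Fernley 2.694, Rivermont 3.770, Stonebridge 2.723, Millford 3.316, Oakdale 3.044.
Rounding down: Claybrook 4, Pinehurst 2, Ashgrove 2, Fernley 2, Rivermont 3, Stonebridge 2, Millford 3, Oakdale 3 (total 21).
Fernley receives 2.

2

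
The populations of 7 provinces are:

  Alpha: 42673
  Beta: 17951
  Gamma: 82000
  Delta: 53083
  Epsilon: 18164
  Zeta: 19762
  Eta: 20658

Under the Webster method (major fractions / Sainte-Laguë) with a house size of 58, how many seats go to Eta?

Standard divisor 254291/58 ≈ 4384.328; standard quotas: Alpha 9.733, Beta 4.094, Gamma 18.703, Delta 12.107, Epsilon 4.143, Zeta 4.507, Eta 4.712.
Rounding to the nearest integer gives 10, 4, 19, 12, 4, 5, 5 = 59 seats, so the divisor must be adjusted.
With modified divisor 4412: modified quotas Alpha 9.672, Beta 4.069, Gamma 18.586, Delta 12.032, Epsilon 4.117, Zeta 4.479, Eta 4.682.
Rounding to the nearest integer: Alpha 10, Beta 4, Gamma 19, Delta 12, Epsilon 4, Zeta 4, Eta 5 (total 58).
Eta receives 5.

5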